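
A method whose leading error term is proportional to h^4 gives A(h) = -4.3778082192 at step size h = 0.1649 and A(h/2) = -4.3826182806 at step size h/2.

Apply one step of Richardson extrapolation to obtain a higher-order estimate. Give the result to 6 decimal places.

With r = 4 the leading error scales as h^4, so the weight is 2^4 = 16.
2^4*A(h/2) = -70.1218924896; minus A(h) gives -65.7440842704.
Denominator 16 − 1 = 15.
(16*(-4.3826182806) − (-4.3778082192))/(16 − 1) = -4.3829389514
Shift from A(h/2): −0.0003206708.

-4.382939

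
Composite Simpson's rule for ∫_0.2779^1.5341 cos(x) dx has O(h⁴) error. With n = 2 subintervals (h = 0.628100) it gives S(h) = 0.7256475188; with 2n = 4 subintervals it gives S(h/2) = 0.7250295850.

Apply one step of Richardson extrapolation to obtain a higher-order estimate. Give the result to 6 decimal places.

The method has order 4: 2^4 = 16.
Weighted: 11.6004733600 − 0.7256475188 = 10.8748258412
Denominator 16 − 1 = 15.
So the Richardson estimate is 0.7249883894.
Shift from A(h/2): −0.0000411956.

0.724988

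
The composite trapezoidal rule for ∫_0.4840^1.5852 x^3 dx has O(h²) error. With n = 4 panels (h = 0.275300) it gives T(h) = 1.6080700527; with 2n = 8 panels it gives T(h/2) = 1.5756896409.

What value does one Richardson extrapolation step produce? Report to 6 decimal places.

1.564896

r = 2: numerator weight 4, denominator 3.
Weighted: 6.3027585636 − 1.6080700527 = 4.6946885109
Denominator 4 − 1 = 3.
Extrapolated: 4.6946885109 / 3 = 1.5648961703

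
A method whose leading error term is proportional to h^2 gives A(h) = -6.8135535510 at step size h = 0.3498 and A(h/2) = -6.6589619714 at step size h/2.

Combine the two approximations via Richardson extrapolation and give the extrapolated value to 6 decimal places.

Leading term ∝ h^2; use weight 4 = 2^2.
4*(-6.6589619714) = -26.6358478856; (-26.6358478856) − (-6.8135535510) = -19.8222943346
(-19.8222943346) ÷ 3 = -6.6074314449
Gap between inputs: 1.546e-01; correction applied: +0.0515305265.

-6.607431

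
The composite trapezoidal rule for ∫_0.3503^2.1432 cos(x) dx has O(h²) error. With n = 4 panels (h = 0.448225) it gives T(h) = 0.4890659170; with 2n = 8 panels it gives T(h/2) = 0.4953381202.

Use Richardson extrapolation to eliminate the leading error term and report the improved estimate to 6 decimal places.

With r = 2 the leading error scales as h^2, so the weight is 2^2 = 4.
4*0.4953381202 − 0.4890659170 = 1.4922865638
1.4922865638 ÷ 3 = 0.4974288546
Correction |R − A(h/2)| = 2.091e-03; gap |A(h/2) − A(h)| = 6.272e-03.

0.497429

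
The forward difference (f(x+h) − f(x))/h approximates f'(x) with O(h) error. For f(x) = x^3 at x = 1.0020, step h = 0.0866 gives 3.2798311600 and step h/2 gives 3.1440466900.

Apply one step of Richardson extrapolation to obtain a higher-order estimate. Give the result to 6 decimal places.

3.008262

Order 1 gives 2^r = 2 and 2^r − 1 = 1.
A(h/2) − A(h) = 3.1440466900 − 3.2798311600 = -0.1357844700
Divide by 2^1 − 1 = 1: (-0.1357844700)/1 = -0.1357844700
R = 3.1440466900 − 0.1357844700 = 3.0082622200
Shift from A(h/2): −0.1357844700.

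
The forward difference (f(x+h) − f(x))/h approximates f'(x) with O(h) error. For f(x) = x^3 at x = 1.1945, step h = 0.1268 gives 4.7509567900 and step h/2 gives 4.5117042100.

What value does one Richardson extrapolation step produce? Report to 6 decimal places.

4.272452

Leading term ∝ h^1; use weight 2 = 2^1.
Weighted: 9.0234084200 − 4.7509567900 = 4.2724516300
4.2724516300 ÷ 1 = 4.2724516300
Gap between inputs: 2.393e-01; correction applied: −0.2392525800.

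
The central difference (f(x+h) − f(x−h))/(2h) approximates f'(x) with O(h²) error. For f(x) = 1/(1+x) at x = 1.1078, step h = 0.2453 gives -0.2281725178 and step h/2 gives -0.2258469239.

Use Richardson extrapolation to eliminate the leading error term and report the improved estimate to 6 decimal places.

r = 2, so 2^r = 4.
Top: 4(-0.2258469239) − (-0.2281725178) = -0.6752151778
Denominator 4 − 1 = 3.
Result: -0.2250717259

-0.225072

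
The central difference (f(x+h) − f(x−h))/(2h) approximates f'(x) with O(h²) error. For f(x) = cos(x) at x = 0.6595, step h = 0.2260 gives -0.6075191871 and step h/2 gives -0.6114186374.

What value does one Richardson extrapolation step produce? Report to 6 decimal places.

Error is O(h^2); halving h shrinks it by 2^2 = 4.
Top: 4(-0.6114186374) − (-0.6075191871) = -1.8381553625
(4*(-0.6114186374) − (-0.6075191871))/(4 − 1) = -0.6127184542
Gap between inputs: 3.899e-03; correction applied: −0.0012998168.

-0.612718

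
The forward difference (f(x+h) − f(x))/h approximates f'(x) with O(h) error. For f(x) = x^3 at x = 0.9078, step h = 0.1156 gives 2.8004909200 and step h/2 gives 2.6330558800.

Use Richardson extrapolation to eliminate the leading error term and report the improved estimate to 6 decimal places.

r = 1: numerator weight 2, denominator 1.
2*2.6330558800 = 5.2661117600; 5.2661117600 − 2.8004909200 = 2.4656208400
R = 2.4656208400/1 = 2.4656208400

2.465621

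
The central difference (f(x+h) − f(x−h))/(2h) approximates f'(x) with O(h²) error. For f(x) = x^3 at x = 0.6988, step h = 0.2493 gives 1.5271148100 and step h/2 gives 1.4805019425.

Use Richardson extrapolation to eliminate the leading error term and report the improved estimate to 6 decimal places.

1.464964

Method order is 2; weight 2^2 = 4.
4*1.4805019425 − 1.5271148100 = 4.3948929600
Divide by 2^2 − 1 = 3.
4.3948929600 ÷ 3 = 1.4649643200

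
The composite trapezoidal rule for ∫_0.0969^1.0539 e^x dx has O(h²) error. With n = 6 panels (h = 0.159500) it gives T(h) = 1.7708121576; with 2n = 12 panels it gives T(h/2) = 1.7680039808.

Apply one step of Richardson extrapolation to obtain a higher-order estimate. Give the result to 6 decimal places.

1.767068

Method order is 2; weight 2^2 = 4.
Top: 4(1.7680039808) − (1.7708121576) = 5.3012037656
Divide by 2^2 − 1 = 3.
Result: 1.7670679219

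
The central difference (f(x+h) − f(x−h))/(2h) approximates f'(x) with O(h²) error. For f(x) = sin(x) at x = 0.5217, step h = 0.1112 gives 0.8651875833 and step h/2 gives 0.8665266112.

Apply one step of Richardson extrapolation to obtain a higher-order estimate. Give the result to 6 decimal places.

0.866973

r = 2: numerator weight 4, denominator 3.
2^2×A(h/2) = 3.4661064448; minus A(h) gives 2.6009188615.
(4×0.8665266112 − 0.8651875833)/(4 − 1) = 0.8669729538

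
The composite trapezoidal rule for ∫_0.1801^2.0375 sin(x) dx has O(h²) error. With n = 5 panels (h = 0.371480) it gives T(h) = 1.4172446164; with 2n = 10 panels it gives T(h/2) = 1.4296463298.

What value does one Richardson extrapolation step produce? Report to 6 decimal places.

r = 2, so 2^r = 4.
Top: 4(1.4296463298) − (1.4172446164) = 4.3013407028
Denominator 4 − 1 = 3.
Extrapolated: 4.3013407028 / 3 = 1.4337802343
Gap between inputs: 1.240e-02; correction applied: +0.0041339045.

1.433780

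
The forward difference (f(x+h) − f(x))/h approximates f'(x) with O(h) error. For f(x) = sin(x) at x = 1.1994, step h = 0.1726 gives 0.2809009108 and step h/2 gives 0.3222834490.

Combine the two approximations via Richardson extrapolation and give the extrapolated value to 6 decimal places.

Error is O(h^1); halving h shrinks it by 2^1 = 2.
2·0.3222834490 = 0.6445668980; subtract 0.2809009108 → 0.3636659872
(2·0.3222834490 − 0.2809009108)/(2 − 1) = 0.3636659872

0.363666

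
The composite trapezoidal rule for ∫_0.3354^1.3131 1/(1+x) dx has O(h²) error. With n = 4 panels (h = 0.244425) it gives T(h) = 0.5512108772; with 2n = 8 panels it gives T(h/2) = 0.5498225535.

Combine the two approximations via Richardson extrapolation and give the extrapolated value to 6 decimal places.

0.549360

Method order is 2; weight 2^2 = 4.
Weighted: 2.1992902140 − 0.5512108772 = 1.6480793368
Divide by 2^2 − 1 = 3.
So the Richardson estimate is 0.5493597789.
Shift from A(h/2): −0.0004627746.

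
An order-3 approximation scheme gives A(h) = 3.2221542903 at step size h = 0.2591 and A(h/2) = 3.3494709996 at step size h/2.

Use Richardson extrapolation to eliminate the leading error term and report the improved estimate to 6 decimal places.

3.367659

Order 3 gives 2^r = 8 and 2^r − 1 = 7.
Top: 8(3.3494709996) − (3.2221542903) = 23.5736137065
23.5736137065 ÷ 7 = 3.3676591009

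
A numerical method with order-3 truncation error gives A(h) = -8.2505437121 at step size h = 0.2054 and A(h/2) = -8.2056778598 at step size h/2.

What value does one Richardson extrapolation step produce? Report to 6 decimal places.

-8.199268

r = 3: numerator weight 8, denominator 7.
Weighted: (-65.6454228784) − (-8.2505437121) = -57.3948791663
Denominator 8 − 1 = 7.
(-57.3948791663) ÷ 7 = -8.1992684523
Shift from A(h/2): +0.0064094075.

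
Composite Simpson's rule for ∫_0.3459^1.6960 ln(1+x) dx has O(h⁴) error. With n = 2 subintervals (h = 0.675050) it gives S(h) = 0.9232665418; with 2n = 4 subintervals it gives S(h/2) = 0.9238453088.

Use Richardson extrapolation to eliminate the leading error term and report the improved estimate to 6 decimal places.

0.923884

r = 4: numerator weight 16, denominator 15.
Weighted: 14.7815249408 − 0.9232665418 = 13.8582583990
Denominator 16 − 1 = 15.
Extrapolated: 13.8582583990 / 15 = 0.9238838933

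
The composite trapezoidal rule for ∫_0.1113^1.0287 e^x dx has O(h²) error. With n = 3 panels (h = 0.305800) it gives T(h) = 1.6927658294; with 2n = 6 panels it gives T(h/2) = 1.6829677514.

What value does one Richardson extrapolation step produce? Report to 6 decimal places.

1.679702

r = 2: numerator weight 4, denominator 3.
4×1.6829677514 = 6.7318710056; 6.7318710056 − 1.6927658294 = 5.0391051762
5.0391051762 ÷ 3 = 1.6797017254
Gap between inputs: 9.798e-03; correction applied: −0.0032660260.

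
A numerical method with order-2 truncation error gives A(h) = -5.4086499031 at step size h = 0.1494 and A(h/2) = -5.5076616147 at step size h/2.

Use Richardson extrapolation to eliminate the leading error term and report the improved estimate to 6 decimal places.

-5.540666

r = 2, so 2^r = 4.
4·(-5.5076616147) − (-5.4086499031) = -16.6219965557
R = (-16.6219965557)/3 = -5.5406655186
Correction |R − A(h/2)| = 3.300e-02; gap |A(h/2) − A(h)| = 9.901e-02.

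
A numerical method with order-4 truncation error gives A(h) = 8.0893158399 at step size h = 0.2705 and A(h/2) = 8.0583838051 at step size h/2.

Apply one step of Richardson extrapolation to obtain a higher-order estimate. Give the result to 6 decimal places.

8.056322

Error is O(h^4); halving h shrinks it by 2^4 = 16.
Weighted: 128.9341408816 − 8.0893158399 = 120.8448250417
120.8448250417 ÷ 15 = 8.0563216694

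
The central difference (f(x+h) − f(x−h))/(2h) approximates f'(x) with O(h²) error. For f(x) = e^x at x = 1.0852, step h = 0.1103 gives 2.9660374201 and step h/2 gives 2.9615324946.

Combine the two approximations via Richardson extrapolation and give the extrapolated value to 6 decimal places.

2.960031

Error is O(h^2); halving h shrinks it by 2^2 = 4.
Weighted: 11.8461299784 − 2.9660374201 = 8.8800925583
(4×2.9615324946 − 2.9660374201)/(4 − 1) = 2.9600308528
Correction |R − A(h/2)| = 1.502e-03; gap |A(h/2) − A(h)| = 4.505e-03.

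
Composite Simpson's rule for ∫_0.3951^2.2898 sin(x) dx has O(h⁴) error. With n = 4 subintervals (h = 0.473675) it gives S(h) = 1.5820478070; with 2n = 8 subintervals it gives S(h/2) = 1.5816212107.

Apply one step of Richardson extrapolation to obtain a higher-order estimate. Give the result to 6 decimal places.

r = 4, so 2^r = 16.
Numerator 16·A(h/2) − A(h) = 16·1.5816212107 − 1.5820478070 = 23.7238915642
Extrapolated: 23.7238915642 / 15 = 1.5815927709

1.581593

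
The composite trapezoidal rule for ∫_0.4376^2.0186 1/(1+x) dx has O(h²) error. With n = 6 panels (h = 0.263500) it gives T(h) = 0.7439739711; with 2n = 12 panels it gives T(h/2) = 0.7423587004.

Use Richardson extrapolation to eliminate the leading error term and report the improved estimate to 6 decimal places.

Method order is 2; weight 2^2 = 4.
4 × 0.7423587004 = 2.9694348016; subtract 0.7439739711 → 2.2254608305
R = 2.2254608305/3 = 0.7418202768
Gap between inputs: 1.615e-03; correction applied: −0.0005384236.

0.741820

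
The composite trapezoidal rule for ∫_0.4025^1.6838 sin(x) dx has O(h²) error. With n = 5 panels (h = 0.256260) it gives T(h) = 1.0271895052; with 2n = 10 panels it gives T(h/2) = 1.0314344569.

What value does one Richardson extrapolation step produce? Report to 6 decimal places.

Leading term ∝ h^2; use weight 4 = 2^2.
4 × 1.0314344569 − 1.0271895052 = 3.0985483224
(4 × 1.0314344569 − 1.0271895052)/(4 − 1) = 1.0328494408
Gap between inputs: 4.245e-03; correction applied: +0.0014149839.

1.032849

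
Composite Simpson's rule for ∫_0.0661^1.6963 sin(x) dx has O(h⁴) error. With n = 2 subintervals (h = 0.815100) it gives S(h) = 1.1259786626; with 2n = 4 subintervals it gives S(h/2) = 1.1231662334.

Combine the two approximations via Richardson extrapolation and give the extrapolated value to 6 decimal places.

1.122979

r = 4, so 2^r = 16.
16 × 1.1231662334 = 17.9706597344; 17.9706597344 − 1.1259786626 = 16.8446810718
Denominator 16 − 1 = 15.
Extrapolated: 16.8446810718 / 15 = 1.1229787381
Shift from A(h/2): −0.0001874953.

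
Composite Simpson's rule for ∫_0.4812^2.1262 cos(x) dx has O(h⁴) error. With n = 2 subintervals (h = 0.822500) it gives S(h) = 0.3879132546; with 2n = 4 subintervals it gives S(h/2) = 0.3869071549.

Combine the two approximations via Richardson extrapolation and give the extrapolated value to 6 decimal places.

Leading term ∝ h^4; use weight 16 = 2^4.
2^4 × A(h/2) = 6.1905144784; minus A(h) gives 5.8026012238.
Denominator 16 − 1 = 15.
(16 × 0.3869071549 − 0.3879132546)/(16 − 1) = 0.3868400816

0.386840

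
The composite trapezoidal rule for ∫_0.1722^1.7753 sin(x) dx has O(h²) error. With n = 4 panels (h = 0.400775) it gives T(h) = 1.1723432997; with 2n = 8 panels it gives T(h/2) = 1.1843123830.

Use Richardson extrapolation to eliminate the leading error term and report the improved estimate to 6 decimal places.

r = 2, so 2^r = 4.
4 × 1.1843123830 − 1.1723432997 = 3.5649062323
3.5649062323 ÷ 3 = 1.1883020774

1.188302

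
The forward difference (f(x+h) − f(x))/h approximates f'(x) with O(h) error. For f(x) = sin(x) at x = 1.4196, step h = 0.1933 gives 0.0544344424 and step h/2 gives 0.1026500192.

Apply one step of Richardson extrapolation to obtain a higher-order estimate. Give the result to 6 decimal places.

0.150866

The method has order 1: 2^1 = 2.
Numerator 2 × A(h/2) − A(h) = 2 × 0.1026500192 − 0.0544344424 = 0.1508655960
Denominator 2 − 1 = 1.
So the Richardson estimate is 0.1508655960.
Gap between inputs: 4.822e-02; correction applied: +0.0482155768.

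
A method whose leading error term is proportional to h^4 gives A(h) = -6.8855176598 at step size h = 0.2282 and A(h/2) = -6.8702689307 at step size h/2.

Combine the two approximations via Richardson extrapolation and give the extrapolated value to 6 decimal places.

r = 4, so 2^r = 16.
Weighted: (-109.9243028912) − (-6.8855176598) = -103.0387852314
Divide by 2^4 − 1 = 15.
Extrapolated: (-103.0387852314) / 15 = -6.8692523488

-6.869252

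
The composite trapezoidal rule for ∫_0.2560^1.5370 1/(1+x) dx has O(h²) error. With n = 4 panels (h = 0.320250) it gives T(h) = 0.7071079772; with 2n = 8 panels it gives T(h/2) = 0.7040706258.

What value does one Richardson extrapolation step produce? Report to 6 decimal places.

Method order is 2; weight 2^2 = 4.
4 × 0.7040706258 = 2.8162825032; 2.8162825032 − 0.7071079772 = 2.1091745260
Denominator 4 − 1 = 3.
Result: 0.7030581753
Gap between inputs: 3.037e-03; correction applied: −0.0010124505.

0.703058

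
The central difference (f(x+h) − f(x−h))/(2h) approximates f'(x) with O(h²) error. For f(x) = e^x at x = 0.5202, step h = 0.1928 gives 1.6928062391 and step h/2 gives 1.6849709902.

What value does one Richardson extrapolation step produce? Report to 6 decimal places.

1.682359

Method order is 2; weight 2^2 = 4.
Weighted: 6.7398839608 − 1.6928062391 = 5.0470777217
Divide by 2^2 − 1 = 3.
So the Richardson estimate is 1.6823592406.
Gap between inputs: 7.835e-03; correction applied: −0.0026117496.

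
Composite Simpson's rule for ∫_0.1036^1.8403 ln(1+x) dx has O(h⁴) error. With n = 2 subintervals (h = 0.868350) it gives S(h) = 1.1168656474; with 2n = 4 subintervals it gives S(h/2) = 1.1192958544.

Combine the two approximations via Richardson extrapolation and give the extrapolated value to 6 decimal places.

1.119458

With r = 4 the leading error scales as h^4, so the weight is 2^4 = 16.
16·1.1192958544 = 17.9087336704; subtract 1.1168656474 → 16.7918680230
Denominator 16 − 1 = 15.
(16·1.1192958544 − 1.1168656474)/(16 − 1) = 1.1194578682
Shift from A(h/2): +0.0001620138.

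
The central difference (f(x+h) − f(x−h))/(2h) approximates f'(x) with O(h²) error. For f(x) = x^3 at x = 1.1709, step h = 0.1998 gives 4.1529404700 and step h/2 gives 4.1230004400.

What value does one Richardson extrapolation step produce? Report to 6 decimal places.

4.113020

Leading term ∝ h^2; use weight 4 = 2^2.
2^2×A(h/2) = 16.4920017600; minus A(h) gives 12.3390612900.
Extrapolated: 12.3390612900 / 3 = 4.1130204300
Gap between inputs: 2.994e-02; correction applied: −0.0099800100.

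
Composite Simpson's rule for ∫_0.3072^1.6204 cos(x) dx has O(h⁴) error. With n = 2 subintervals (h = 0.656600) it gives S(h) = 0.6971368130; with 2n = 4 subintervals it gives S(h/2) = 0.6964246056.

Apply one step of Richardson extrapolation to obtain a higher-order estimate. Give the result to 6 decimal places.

0.696377

Leading term ∝ h^4; use weight 16 = 2^4.
Top: 16(0.6964246056) − (0.6971368130) = 10.4456568766
Extrapolated: 10.4456568766 / 15 = 0.6963771251
Shift from A(h/2): −0.0000474805.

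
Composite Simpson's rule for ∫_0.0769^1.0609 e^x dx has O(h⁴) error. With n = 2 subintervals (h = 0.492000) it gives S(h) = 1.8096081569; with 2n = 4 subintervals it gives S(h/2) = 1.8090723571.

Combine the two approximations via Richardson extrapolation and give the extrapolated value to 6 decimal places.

1.809037

The method has order 4: 2^4 = 16.
16 × 1.8090723571 = 28.9451577136; subtract 1.8096081569 → 27.1355495567
(16 × 1.8090723571 − 1.8096081569)/(16 − 1) = 1.8090366371
Correction |R − A(h/2)| = 3.572e-05; gap |A(h/2) − A(h)| = 5.358e-04.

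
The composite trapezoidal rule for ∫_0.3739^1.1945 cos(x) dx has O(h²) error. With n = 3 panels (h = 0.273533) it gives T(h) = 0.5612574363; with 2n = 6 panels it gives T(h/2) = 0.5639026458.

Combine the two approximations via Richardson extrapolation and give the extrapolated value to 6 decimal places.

0.564784

r = 2, so 2^r = 4.
2^2*A(h/2) = 2.2556105832; minus A(h) gives 1.6943531469.
Denominator 4 − 1 = 3.
Result: 0.5647843823
Correction |R − A(h/2)| = 8.817e-04; gap |A(h/2) − A(h)| = 2.645e-03.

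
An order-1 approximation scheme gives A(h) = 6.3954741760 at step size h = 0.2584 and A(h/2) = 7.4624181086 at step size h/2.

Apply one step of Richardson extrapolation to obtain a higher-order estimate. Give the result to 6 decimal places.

Order 1 gives 2^r = 2 and 2^r − 1 = 1.
A(h/2) − A(h) = 7.4624181086 − 6.3954741760 = 1.0669439326
Correction (A(h/2) − A(h))/(2 − 1) = 1.0669439326/1 = 1.0669439326
R = 7.4624181086 + 1.0669439326 = 8.5293620412

8.529362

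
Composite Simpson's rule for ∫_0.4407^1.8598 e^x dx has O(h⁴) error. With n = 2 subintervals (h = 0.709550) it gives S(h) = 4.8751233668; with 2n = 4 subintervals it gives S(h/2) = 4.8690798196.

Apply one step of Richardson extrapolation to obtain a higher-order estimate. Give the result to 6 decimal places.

r = 4: numerator weight 16, denominator 15.
Difference of the inputs: 4.8690798196 − 4.8751233668 = -0.0060435472
Correction (A(h/2) − A(h))/(16 − 1) = (-0.0060435472)/15 = -0.0004029031
R = 4.8690798196 − 0.0004029031 = 4.8686769165
Correction |R − A(h/2)| = 4.029e-04; gap |A(h/2) − A(h)| = 6.044e-03.

4.868677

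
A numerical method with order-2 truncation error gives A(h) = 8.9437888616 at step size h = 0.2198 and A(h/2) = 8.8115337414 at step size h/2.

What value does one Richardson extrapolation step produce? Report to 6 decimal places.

8.767449

With r = 2 the leading error scales as h^2, so the weight is 2^2 = 4.
4 × 8.8115337414 − 8.9437888616 = 26.3023461040
(4 × 8.8115337414 − 8.9437888616)/(4 − 1) = 8.7674487013
Correction |R − A(h/2)| = 4.409e-02; gap |A(h/2) − A(h)| = 1.323e-01.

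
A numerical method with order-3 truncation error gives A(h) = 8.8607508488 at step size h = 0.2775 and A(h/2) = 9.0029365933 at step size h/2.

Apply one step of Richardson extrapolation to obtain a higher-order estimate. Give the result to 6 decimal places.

Error is O(h^3); halving h shrinks it by 2^3 = 8.
8·9.0029365933 = 72.0234927464; subtract 8.8607508488 → 63.1627418976
Divide by 2^3 − 1 = 7.
(8·9.0029365933 − 8.8607508488)/(8 − 1) = 9.0232488425
Correction |R − A(h/2)| = 2.031e-02; gap |A(h/2) − A(h)| = 1.422e-01.

9.023249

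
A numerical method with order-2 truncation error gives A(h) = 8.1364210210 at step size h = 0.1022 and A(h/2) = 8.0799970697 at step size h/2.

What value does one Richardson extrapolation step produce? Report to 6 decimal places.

r = 2, so 2^r = 4.
Top: 4(8.0799970697) − (8.1364210210) = 24.1835672578
24.1835672578 ÷ 3 = 8.0611890859
Gap between inputs: 5.642e-02; correction applied: −0.0188079838.

8.061189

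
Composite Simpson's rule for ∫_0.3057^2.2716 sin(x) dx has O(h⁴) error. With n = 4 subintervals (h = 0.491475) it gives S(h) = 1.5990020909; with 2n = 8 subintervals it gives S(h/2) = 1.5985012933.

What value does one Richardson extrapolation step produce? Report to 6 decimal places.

1.598468

Leading term ∝ h^4; use weight 16 = 2^4.
Numerator 16×A(h/2) − A(h) = 16×1.5985012933 − 1.5990020909 = 23.9770186019
Denominator 16 − 1 = 15.
Extrapolated: 23.9770186019 / 15 = 1.5984679068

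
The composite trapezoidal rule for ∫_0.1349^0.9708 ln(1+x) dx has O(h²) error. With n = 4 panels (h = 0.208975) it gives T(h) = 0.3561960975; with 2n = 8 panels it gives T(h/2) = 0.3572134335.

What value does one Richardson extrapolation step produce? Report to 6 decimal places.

0.357553

Error is O(h^2); halving h shrinks it by 2^2 = 4.
4·0.3572134335 = 1.4288537340; 1.4288537340 − 0.3561960975 = 1.0726576365
Divide by 2^2 − 1 = 3.
R = 1.0726576365/3 = 0.3575525455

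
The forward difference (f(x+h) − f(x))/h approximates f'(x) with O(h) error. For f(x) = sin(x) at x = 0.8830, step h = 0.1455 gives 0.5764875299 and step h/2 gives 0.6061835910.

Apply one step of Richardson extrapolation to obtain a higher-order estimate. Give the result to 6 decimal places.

0.635880

Error is O(h^1); halving h shrinks it by 2^1 = 2.
2^1 × A(h/2) = 1.2123671820; minus A(h) gives 0.6358796521.
Divide by 2^1 − 1 = 1.
(2 × 0.6061835910 − 0.5764875299)/(2 − 1) = 0.6358796521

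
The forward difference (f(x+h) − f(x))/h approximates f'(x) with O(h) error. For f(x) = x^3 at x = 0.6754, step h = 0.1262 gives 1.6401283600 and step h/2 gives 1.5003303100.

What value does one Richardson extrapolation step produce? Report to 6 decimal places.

r = 1: numerator weight 2, denominator 1.
2^1*A(h/2) = 3.0006606200; minus A(h) gives 1.3605322600.
Divide by 2^1 − 1 = 1.
(2*1.5003303100 − 1.6401283600)/(2 − 1) = 1.3605322600

1.360532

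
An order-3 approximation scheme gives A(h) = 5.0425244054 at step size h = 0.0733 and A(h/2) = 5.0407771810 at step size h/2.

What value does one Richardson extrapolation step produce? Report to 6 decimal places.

Leading term ∝ h^3; use weight 8 = 2^3.
A(h/2) − A(h) = 5.0407771810 − 5.0425244054 = -0.0017472244
Divide by 2^3 − 1 = 7: (-0.0017472244)/7 = -0.0002496035
R = 5.0407771810 − 0.0002496035 = 5.0405275775
Correction |R − A(h/2)| = 2.496e-04; gap |A(h/2) − A(h)| = 1.747e-03.

5.040528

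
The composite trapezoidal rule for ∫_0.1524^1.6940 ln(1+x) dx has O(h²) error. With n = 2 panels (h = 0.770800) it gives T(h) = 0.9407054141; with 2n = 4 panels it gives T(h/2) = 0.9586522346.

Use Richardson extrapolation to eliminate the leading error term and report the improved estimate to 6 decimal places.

0.964635

Leading term ∝ h^2; use weight 4 = 2^2.
4·0.9586522346 = 3.8346089384; subtract 0.9407054141 → 2.8939035243
2.8939035243 ÷ 3 = 0.9646345081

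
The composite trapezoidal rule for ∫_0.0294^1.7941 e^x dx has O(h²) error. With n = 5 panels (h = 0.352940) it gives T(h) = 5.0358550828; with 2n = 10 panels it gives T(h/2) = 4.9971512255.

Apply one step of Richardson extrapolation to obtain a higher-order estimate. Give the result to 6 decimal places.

With r = 2 the leading error scales as h^2, so the weight is 2^2 = 4.
4·4.9971512255 = 19.9886049020; subtract 5.0358550828 → 14.9527498192
Extrapolated: 14.9527498192 / 3 = 4.9842499397

4.984250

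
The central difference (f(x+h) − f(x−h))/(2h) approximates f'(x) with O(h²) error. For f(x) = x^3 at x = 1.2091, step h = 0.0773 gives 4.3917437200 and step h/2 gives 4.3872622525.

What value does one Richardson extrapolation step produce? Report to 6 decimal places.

4.385768

Leading term ∝ h^2; use weight 4 = 2^2.
Difference of the inputs: 4.3872622525 − 4.3917437200 = -0.0044814675
Divide by 2^2 − 1 = 3: (-0.0044814675)/3 = -0.0014938225
R = 4.3872622525 − 0.0014938225 = 4.3857684300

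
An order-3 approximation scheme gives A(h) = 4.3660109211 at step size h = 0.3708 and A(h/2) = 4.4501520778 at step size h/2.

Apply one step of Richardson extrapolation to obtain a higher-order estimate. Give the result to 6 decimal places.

4.462172

Leading term ∝ h^3; use weight 8 = 2^3.
Top: 8(4.4501520778) − (4.3660109211) = 31.2352057013
R = 31.2352057013/7 = 4.4621722430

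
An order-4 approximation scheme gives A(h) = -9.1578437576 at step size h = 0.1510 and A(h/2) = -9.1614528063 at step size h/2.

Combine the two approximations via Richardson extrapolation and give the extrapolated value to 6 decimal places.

-9.161693

Method order is 4; weight 2^4 = 16.
A(h/2) − A(h) = -9.1614528063 − (-9.1578437576) = -0.0036090487
Correction (A(h/2) − A(h))/(16 − 1) = (-0.0036090487)/15 = -0.0002406032
R = A(h/2) + (A(h/2) − A(h))/15 = -9.1614528063 − 0.0002406032 = -9.1616934095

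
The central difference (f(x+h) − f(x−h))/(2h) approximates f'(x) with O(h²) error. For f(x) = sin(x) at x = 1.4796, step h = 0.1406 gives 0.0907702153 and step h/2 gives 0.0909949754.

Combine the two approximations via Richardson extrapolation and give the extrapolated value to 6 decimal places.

The method has order 2: 2^2 = 4.
Weighted: 0.3639799016 − 0.0907702153 = 0.2732096863
Extrapolated: 0.2732096863 / 3 = 0.0910698954
Shift from A(h/2): +0.0000749200.

0.091070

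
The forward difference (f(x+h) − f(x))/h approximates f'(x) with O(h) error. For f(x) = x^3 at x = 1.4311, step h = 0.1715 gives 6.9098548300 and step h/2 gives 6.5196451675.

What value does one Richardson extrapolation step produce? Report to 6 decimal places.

6.129436

r = 1: numerator weight 2, denominator 1.
2^1·A(h/2) = 13.0392903350; minus A(h) gives 6.1294355050.
Divide by 2^1 − 1 = 1.
(2·6.5196451675 − 6.9098548300)/(2 − 1) = 6.1294355050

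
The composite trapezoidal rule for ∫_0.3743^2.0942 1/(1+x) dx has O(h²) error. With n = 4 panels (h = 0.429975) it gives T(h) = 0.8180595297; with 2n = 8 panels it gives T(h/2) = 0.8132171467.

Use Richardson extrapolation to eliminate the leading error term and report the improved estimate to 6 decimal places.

With r = 2 the leading error scales as h^2, so the weight is 2^2 = 4.
4 × 0.8132171467 − 0.8180595297 = 2.4348090571
Denominator 4 − 1 = 3.
Extrapolated: 2.4348090571 / 3 = 0.8116030190

0.811603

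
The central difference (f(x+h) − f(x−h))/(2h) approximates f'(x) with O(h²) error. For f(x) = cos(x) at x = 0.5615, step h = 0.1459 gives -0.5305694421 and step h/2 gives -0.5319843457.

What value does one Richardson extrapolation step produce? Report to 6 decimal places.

-0.532456

With r = 2 the leading error scales as h^2, so the weight is 2^2 = 4.
Top: 4(-0.5319843457) − (-0.5305694421) = -1.5973679407
(-1.5973679407) ÷ 3 = -0.5324559802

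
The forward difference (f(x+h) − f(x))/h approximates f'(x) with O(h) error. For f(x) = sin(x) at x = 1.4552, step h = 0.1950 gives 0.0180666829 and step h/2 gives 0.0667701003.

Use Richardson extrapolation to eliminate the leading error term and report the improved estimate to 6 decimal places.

0.115474

The method has order 1: 2^1 = 2.
Numerator 2×A(h/2) − A(h) = 2×0.0667701003 − 0.0180666829 = 0.1154735177
Extrapolated: 0.1154735177 / 1 = 0.1154735177
Correction |R − A(h/2)| = 4.870e-02; gap |A(h/2) − A(h)| = 4.870e-02.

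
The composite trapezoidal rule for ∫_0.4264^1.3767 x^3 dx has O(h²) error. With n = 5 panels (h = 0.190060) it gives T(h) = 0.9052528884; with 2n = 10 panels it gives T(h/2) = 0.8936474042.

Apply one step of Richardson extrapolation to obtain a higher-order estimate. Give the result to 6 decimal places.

Error is O(h^2); halving h shrinks it by 2^2 = 4.
Difference of the inputs: 0.8936474042 − 0.9052528884 = -0.0116054842
Divide by 2^2 − 1 = 3: (-0.0116054842)/3 = -0.0038684947
R = A(h/2) + (A(h/2) − A(h))/3 = 0.8936474042 − 0.0038684947 = 0.8897789095

0.889779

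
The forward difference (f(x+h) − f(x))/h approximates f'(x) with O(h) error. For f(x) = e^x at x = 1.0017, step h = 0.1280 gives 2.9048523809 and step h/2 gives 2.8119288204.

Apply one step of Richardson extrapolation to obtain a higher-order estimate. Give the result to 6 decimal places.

The method has order 1: 2^1 = 2.
Numerator 2×A(h/2) − A(h) = 2×2.8119288204 − 2.9048523809 = 2.7190052599
R = 2.7190052599/1 = 2.7190052599
Shift from A(h/2): −0.0929235605.

2.719005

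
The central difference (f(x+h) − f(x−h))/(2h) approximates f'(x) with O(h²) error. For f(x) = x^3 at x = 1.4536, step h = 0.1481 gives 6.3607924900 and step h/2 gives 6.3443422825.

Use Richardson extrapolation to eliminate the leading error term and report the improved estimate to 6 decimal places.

r = 2, so 2^r = 4.
Top: 4(6.3443422825) − (6.3607924900) = 19.0165766400
Extrapolated: 19.0165766400 / 3 = 6.3388588800

6.338859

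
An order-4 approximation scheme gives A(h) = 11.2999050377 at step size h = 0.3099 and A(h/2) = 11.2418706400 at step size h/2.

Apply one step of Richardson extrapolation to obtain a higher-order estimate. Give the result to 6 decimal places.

11.238002

Order 4 gives 2^r = 16 and 2^r − 1 = 15.
16·11.2418706400 = 179.8699302400; 179.8699302400 − 11.2999050377 = 168.5700252023
R = 168.5700252023/15 = 11.2380016802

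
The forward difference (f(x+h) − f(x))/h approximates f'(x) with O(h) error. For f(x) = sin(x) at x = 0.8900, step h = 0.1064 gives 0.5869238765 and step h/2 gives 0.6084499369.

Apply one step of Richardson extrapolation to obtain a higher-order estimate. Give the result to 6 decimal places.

0.629976

Order 1 gives 2^r = 2 and 2^r − 1 = 1.
Top: 2(0.6084499369) − (0.5869238765) = 0.6299759973
R = 0.6299759973/1 = 0.6299759973
Correction |R − A(h/2)| = 2.153e-02; gap |A(h/2) − A(h)| = 2.153e-02.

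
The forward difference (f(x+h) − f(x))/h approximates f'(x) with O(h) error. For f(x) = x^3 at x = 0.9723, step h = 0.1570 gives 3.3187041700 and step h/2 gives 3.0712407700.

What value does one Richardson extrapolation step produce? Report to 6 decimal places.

2.823777

r = 1: numerator weight 2, denominator 1.
2·3.0712407700 − 3.3187041700 = 2.8237773700
2.8237773700 ÷ 1 = 2.8237773700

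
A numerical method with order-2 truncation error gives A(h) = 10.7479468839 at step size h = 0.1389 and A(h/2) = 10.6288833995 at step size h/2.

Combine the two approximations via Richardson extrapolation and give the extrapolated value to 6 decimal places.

With r = 2 the leading error scales as h^2, so the weight is 2^2 = 4.
Top: 4(10.6288833995) − (10.7479468839) = 31.7675867141
(4·10.6288833995 − 10.7479468839)/(4 − 1) = 10.5891955714

10.589196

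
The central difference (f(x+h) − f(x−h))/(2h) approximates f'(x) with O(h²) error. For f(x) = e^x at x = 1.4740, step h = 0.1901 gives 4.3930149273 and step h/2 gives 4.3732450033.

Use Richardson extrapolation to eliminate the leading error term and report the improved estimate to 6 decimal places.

4.366655

Order 2 gives 2^r = 4 and 2^r − 1 = 3.
Difference of the inputs: 4.3732450033 − 4.3930149273 = -0.0197699240
Divide by 2^2 − 1 = 3: (-0.0197699240)/3 = -0.0065899747
R = 4.3732450033 − 0.0065899747 = 4.3666550286
Shift from A(h/2): −0.0065899747.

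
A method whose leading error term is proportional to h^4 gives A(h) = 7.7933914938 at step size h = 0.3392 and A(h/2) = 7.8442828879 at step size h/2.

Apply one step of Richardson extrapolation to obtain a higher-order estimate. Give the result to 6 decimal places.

Order 4 gives 2^r = 16 and 2^r − 1 = 15.
16*7.8442828879 = 125.5085262064; subtract 7.7933914938 → 117.7151347126
Denominator 16 − 1 = 15.
(16*7.8442828879 − 7.7933914938)/(16 − 1) = 7.8476756475
Shift from A(h/2): +0.0033927596.

7.847676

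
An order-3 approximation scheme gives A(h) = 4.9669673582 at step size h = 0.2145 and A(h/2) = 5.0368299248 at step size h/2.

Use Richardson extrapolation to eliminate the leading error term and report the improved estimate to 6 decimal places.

5.046810

Method order is 3; weight 2^3 = 8.
8·5.0368299248 − 4.9669673582 = 35.3276720402
Denominator 8 − 1 = 7.
R = 35.3276720402/7 = 5.0468102915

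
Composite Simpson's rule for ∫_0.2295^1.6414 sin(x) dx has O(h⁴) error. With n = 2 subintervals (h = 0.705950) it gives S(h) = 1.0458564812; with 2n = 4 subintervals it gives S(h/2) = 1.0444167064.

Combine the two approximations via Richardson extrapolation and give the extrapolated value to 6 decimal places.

1.044321

r = 4, so 2^r = 16.
Top: 16(1.0444167064) − (1.0458564812) = 15.6648108212
Divide by 2^4 − 1 = 15.
So the Richardson estimate is 1.0443207214.
Gap between inputs: 1.440e-03; correction applied: −0.0000959850.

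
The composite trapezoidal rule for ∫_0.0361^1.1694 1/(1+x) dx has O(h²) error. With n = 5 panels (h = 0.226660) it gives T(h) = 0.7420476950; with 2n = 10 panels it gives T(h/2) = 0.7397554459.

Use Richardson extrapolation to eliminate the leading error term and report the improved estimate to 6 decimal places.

The method has order 2: 2^2 = 4.
A(h/2) − A(h) = 0.7397554459 − 0.7420476950 = -0.0022922491
Divide by 2^2 − 1 = 3: (-0.0022922491)/3 = -0.0007640830
R = 0.7397554459 − 0.0007640830 = 0.7389913629

0.738991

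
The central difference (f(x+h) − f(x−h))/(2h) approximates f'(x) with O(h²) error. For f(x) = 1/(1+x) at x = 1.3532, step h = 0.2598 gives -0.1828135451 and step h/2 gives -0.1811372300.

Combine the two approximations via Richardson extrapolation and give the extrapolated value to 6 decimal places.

-0.180578

r = 2: numerator weight 4, denominator 3.
Top: 4(-0.1811372300) − (-0.1828135451) = -0.5417353749
(-0.5417353749) ÷ 3 = -0.1805784583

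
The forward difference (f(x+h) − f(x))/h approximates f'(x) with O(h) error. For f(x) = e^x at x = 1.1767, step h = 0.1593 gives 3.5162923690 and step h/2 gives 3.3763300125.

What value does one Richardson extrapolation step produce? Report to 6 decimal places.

With r = 1 the leading error scales as h^1, so the weight is 2^1 = 2.
Weighted: 6.7526600250 − 3.5162923690 = 3.2363676560
3.2363676560 ÷ 1 = 3.2363676560

3.236368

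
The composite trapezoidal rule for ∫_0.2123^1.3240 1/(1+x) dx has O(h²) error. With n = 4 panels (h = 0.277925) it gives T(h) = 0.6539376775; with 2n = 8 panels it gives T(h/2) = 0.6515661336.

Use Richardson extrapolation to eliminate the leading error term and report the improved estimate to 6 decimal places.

r = 2, so 2^r = 4.
Weighted: 2.6062645344 − 0.6539376775 = 1.9523268569
R = 1.9523268569/3 = 0.6507756190

0.650776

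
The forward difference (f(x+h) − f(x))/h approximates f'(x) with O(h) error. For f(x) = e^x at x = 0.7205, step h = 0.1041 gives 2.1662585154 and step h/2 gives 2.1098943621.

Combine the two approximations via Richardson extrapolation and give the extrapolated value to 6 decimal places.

r = 1, so 2^r = 2.
Weighted: 4.2197887242 − 2.1662585154 = 2.0535302088
Denominator 2 − 1 = 1.
2.0535302088 ÷ 1 = 2.0535302088

2.053530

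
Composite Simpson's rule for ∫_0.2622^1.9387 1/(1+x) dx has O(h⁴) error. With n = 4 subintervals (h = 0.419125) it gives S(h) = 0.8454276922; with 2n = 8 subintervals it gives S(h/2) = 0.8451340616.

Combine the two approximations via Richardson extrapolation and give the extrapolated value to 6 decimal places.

The method has order 4: 2^4 = 16.
16·0.8451340616 = 13.5221449856; subtract 0.8454276922 → 12.6767172934
12.6767172934 ÷ 15 = 0.8451144862

0.845114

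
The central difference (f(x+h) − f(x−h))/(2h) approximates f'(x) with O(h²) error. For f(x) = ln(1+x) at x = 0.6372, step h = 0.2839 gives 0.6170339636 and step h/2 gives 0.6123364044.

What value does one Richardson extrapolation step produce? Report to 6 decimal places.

0.610771

Order 2 gives 2^r = 4 and 2^r − 1 = 3.
4·0.6123364044 = 2.4493456176; 2.4493456176 − 0.6170339636 = 1.8323116540
(4·0.6123364044 − 0.6170339636)/(4 − 1) = 0.6107705513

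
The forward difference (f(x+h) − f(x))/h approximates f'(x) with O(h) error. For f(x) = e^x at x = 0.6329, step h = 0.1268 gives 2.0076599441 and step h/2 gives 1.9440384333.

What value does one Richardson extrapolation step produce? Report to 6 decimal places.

With r = 1 the leading error scales as h^1, so the weight is 2^1 = 2.
Top: 2(1.9440384333) − (2.0076599441) = 1.8804169225
1.8804169225 ÷ 1 = 1.8804169225
Correction |R − A(h/2)| = 6.362e-02; gap |A(h/2) − A(h)| = 6.362e-02.

1.880417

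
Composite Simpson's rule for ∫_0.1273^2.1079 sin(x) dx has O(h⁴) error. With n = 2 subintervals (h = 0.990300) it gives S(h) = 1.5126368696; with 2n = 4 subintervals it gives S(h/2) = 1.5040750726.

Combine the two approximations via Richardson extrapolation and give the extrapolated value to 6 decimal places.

1.503504

r = 4, so 2^r = 16.
2^4*A(h/2) = 24.0652011616; minus A(h) gives 22.5525642920.
Denominator 16 − 1 = 15.
(16*1.5040750726 − 1.5126368696)/(16 − 1) = 1.5035042861
Correction |R − A(h/2)| = 5.708e-04; gap |A(h/2) − A(h)| = 8.562e-03.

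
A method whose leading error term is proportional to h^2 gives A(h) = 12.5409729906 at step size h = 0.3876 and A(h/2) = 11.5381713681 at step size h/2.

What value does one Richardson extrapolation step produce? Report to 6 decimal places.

With r = 2 the leading error scales as h^2, so the weight is 2^2 = 4.
4*11.5381713681 = 46.1526854724; 46.1526854724 − 12.5409729906 = 33.6117124818
33.6117124818 ÷ 3 = 11.2039041606
Correction |R − A(h/2)| = 3.343e-01; gap |A(h/2) − A(h)| = 1.003e+00.

11.203904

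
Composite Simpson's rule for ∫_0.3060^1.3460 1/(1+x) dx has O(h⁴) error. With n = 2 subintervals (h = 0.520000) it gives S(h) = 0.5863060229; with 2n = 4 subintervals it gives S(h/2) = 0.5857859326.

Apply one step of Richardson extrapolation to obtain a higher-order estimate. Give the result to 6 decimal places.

0.585751

Error is O(h^4); halving h shrinks it by 2^4 = 16.
Numerator 16 × A(h/2) − A(h) = 16 × 0.5857859326 − 0.5863060229 = 8.7862688987
R = 8.7862688987/15 = 0.5857512599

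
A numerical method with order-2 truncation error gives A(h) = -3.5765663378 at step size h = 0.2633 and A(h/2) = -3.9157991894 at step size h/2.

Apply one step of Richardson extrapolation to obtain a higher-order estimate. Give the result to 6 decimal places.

With r = 2 the leading error scales as h^2, so the weight is 2^2 = 4.
A(h/2) − A(h) = -3.9157991894 − (-3.5765663378) = -0.3392328516
Divide by 2^2 − 1 = 3: (-0.3392328516)/3 = -0.1130776172
R = -3.9157991894 − 0.1130776172 = -4.0288768066
Correction |R − A(h/2)| = 1.131e-01; gap |A(h/2) − A(h)| = 3.392e-01.

-4.028877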